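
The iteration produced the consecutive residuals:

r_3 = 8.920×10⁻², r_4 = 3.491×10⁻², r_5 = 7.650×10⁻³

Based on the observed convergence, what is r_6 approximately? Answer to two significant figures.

First estimate the order: p ≈ ln(r_5/r_4) / ln(r_4/r_3) = ln(7.650×10⁻³/3.491×10⁻²)/ln(3.491×10⁻²/8.920×10⁻²) = ln(0.219135)/ln(0.391368) ≈ 1.6182.
Then r_6 ≈ r_5·(r_5/r_4)^p = 7.650×10⁻³·(0.219135)^1.6182 = 7.650×10⁻³·0.0857314 ≈ 0.0006558.

6.6e-4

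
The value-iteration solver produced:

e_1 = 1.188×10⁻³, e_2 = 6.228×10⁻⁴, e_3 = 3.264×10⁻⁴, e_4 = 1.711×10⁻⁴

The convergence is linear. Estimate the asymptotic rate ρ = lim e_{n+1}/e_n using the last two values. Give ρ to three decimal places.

0.524

ρ ≈ e_4/e_3 = 1.711×10⁻⁴/3.264×10⁻⁴ = 0.52420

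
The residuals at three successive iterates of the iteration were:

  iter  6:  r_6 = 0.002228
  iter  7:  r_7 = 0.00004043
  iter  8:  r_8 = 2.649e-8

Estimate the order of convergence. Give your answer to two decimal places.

p ≈ ln(r_8/r_7) / ln(r_7/r_6)
  = ln(2.649e-8/0.00004043) / ln(0.00004043/0.002228)
  = ln(0.000655207) / ln(0.0181463)
  = -7.33056 / -4.00929 ≈ 1.82839

1.83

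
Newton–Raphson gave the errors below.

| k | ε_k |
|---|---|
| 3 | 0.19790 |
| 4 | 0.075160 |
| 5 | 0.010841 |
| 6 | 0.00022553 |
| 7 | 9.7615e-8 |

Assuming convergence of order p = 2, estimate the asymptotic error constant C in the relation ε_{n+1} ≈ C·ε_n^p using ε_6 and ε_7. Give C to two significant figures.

C ≈ ε_7 / ε_6^2
  = 9.7615e-8 / (0.00022553)^2
  = 9.7615e-8 / 5.08638e-08 ≈ 1.9191

1.9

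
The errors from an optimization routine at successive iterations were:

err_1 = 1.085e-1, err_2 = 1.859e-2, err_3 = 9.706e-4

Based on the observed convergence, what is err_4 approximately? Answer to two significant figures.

6.9e-6

First estimate the order: p ≈ ln(err_3/err_2) / ln(err_2/err_1) = ln(9.706e-4/1.859e-2)/ln(1.859e-2/1.085e-1) = ln(0.0522109)/ln(0.171336) ≈ 1.6736.
Then err_4 ≈ err_3·(err_3/err_2)^p = 9.706e-4·(0.0522109)^1.6736 = 9.706e-4·0.00714571 ≈ 6.936e-06.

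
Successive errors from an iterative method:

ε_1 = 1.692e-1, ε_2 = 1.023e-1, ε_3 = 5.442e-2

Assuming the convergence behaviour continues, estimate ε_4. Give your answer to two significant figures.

First estimate the order: p ≈ ln(ε_3/ε_2) / ln(ε_2/ε_1) = ln(5.442e-2/1.023e-1)/ln(1.023e-1/1.692e-1) = ln(0.531965)/ln(0.60461) ≈ 1.2544.
Then ε_4 ≈ ε_3·(ε_3/ε_2)^p = 5.442e-2·(0.531965)^1.2544 = 5.442e-2·0.453052 ≈ 0.02466.

2.5e-2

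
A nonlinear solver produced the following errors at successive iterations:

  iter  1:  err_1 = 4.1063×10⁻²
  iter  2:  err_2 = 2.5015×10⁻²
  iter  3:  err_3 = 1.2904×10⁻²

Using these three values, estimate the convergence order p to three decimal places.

1.336

p ≈ ln(err_3/err_2) / ln(err_2/err_1)
  = ln(1.2904×10⁻²/2.5015×10⁻²) / ln(2.5015×10⁻²/4.1063×10⁻²)
  = ln(0.51585) / ln(0.609186)
  = -0.661939 / -0.495632 ≈ 1.335545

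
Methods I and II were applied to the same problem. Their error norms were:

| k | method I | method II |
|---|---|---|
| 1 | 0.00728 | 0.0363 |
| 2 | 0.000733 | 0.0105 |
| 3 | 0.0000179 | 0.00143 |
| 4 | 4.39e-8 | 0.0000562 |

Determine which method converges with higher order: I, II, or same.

same

Method I: p ≈ ln(4.39e-8/0.0000179)/ln(0.0000179/0.000733) ≈ 1.62.
Method II: p ≈ ln(0.0000562/0.00143)/ln(0.00143/0.0105) ≈ 1.62.
Both orders ≈ 1.6 — effectively the same.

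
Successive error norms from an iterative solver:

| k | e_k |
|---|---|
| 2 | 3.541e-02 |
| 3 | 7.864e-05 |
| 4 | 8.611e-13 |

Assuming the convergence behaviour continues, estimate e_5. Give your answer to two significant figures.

First estimate the order: p ≈ ln(e_4/e_3) / ln(e_3/e_2) = ln(8.611e-13/7.864e-05)/ln(7.864e-05/3.541e-02) = ln(1.09499e-08)/ln(0.00222084) ≈ 3.0001.
Then e_5 ≈ e_4·(e_4/e_3)^p = 8.611e-13·(1.09499e-08)^3.0001 = 8.611e-13·1.31049e-24 ≈ 1.128e-36.

1.1e-36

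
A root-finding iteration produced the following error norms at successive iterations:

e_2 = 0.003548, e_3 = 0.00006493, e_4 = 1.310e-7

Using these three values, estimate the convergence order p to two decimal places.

p ≈ ln(e_4/e_3) / ln(e_3/e_2)
  = ln(1.310e-7/0.00006493) / ln(0.00006493/0.003548)
  = ln(0.00201756) / ln(0.0183005)
  = -6.20587 / -4.00083 ≈ 1.55115

1.55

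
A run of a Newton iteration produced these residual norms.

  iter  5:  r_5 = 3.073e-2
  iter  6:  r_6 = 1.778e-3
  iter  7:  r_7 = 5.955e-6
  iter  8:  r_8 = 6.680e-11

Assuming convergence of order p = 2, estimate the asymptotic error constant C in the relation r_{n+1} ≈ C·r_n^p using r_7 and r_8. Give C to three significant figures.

C ≈ r_8 / r_7^2
  = 6.680e-11 / (5.955e-6)^2
  = 6.680e-11 / 3.5462e-11 ≈ 1.8837

1.88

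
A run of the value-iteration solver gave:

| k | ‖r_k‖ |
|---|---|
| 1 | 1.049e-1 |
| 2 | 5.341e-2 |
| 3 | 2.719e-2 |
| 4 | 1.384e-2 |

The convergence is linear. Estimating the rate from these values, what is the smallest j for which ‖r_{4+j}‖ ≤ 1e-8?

21

Rate ρ ≈ ‖r_4‖/‖r_3‖ = 1.384e-2/2.719e-2 = 0.5090.
After j more steps, ‖r_{4+j}‖ ≈ 1.384e-2·ρ^j; need ρ^j ≤ 1e-8/1.384e-2 = 7.22543e-07.
j ≥ ln(7.22543e-07)/ln(0.5090) = -14.1405/-0.67531 = 20.939.
So 21 more iterations are needed.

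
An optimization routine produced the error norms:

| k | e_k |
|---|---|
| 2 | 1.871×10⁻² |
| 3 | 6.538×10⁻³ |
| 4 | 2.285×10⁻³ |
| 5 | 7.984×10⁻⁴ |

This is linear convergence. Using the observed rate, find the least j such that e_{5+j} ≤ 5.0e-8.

Rate ρ ≈ e_5/e_4 = 7.984×10⁻⁴/2.285×10⁻³ = 0.3494.
After j more steps, e_{5+j} ≈ 7.984×10⁻⁴·ρ^j; need ρ^j ≤ 5.0e-8/7.984×10⁻⁴ = 6.26253e-05.
j ≥ ln(6.26253e-05)/ln(0.3494) = -9.6783/-1.05154 = 9.204.
So 10 more iterations are needed.

10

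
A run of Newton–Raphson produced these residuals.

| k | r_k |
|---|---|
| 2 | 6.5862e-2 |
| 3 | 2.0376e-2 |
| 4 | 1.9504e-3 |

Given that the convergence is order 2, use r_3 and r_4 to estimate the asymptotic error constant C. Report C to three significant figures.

4.70

C ≈ r_4 / r_3^2
  = 1.9504e-3 / (2.0376e-2)^2
  = 1.9504e-3 / 0.000415181 ≈ 4.6977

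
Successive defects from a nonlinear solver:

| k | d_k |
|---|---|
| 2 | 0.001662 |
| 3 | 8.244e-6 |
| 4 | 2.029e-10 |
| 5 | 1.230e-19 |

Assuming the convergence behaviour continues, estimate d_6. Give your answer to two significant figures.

First estimate the order: p ≈ ln(d_5/d_4) / ln(d_4/d_3) = ln(1.230e-19/2.029e-10)/ln(2.029e-10/8.244e-6) = ln(6.0621e-10)/ln(2.46118e-05) ≈ 1.9999.
Then d_6 ≈ d_5·(d_5/d_4)^p = 1.230e-19·(6.0621e-10)^1.9999 = 1.230e-19·3.68271e-19 ≈ 4.53e-38.

4.5e-38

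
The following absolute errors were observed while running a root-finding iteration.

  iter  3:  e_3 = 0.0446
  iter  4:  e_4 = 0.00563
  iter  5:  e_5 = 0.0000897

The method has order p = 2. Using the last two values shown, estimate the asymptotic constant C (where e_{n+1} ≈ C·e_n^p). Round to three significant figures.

C ≈ e_5 / e_4^2
  = 0.0000897 / (0.00563)^2
  = 0.0000897 / 3.16969e-05 ≈ 2.8299

2.83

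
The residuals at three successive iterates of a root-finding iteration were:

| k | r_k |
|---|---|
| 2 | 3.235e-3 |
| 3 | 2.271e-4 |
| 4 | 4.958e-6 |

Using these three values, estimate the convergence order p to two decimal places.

p ≈ ln(r_4/r_3) / ln(r_3/r_2)
  = ln(4.958e-6/2.271e-4) / ln(2.271e-4/3.235e-3)
  = ln(0.0218318) / ln(0.0702009)
  = -3.82439 / -2.65639 ≈ 1.43969

1.44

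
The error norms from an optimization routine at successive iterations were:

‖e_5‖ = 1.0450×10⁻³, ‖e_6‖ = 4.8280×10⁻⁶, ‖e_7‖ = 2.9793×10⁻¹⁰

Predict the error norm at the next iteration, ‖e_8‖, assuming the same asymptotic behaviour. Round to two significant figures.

7.7e-18

First estimate the order: p ≈ ln(‖e_7‖/‖e_6‖) / ln(‖e_6‖/‖e_5‖) = ln(2.9793×10⁻¹⁰/4.8280×10⁻⁶)/ln(4.8280×10⁻⁶/1.0450×10⁻³) = ln(6.17088e-05)/ln(0.0046201) ≈ 1.8026.
Then ‖e_8‖ ≈ ‖e_7‖·(‖e_7‖/‖e_6‖)^p = 2.9793×10⁻¹⁰·(6.17088e-05)^1.8026 = 2.9793×10⁻¹⁰·2.58036e-08 ≈ 7.688e-18.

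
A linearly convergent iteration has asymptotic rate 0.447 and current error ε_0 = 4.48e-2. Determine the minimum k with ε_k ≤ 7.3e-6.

11

After k steps, ε_k ≈ 4.48e-2·0.447^k.
Need 0.447^k ≤ 7.3e-6/4.48e-2 = 0.000162946.
k ≥ ln(0.000162946)/ln(0.447) = -8.7221/-0.80520 = 10.832.
Smallest integer k = 11.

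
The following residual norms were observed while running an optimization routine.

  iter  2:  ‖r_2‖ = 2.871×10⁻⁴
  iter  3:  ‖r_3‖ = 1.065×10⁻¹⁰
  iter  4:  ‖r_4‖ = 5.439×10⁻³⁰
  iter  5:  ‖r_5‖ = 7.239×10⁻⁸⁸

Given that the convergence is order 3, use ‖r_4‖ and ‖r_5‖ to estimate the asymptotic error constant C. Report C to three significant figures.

C ≈ ‖r_5‖ / ‖r_4‖^3
  = 7.239×10⁻⁸⁸ / (5.439×10⁻³⁰)^3
  = 7.239×10⁻⁸⁸ / 1.609e-88 ≈ 4.4991

4.50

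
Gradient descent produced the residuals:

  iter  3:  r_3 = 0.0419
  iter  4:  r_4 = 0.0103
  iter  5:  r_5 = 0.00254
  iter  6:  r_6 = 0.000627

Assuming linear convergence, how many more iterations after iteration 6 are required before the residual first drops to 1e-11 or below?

13

Rate ρ ≈ r_6/r_5 = 0.000627/0.00254 = 0.2469.
After j more steps, r_{6+j} ≈ 0.000627·ρ^j; need ρ^j ≤ 1e-11/0.000627 = 1.5949e-08.
j ≥ ln(1.5949e-08)/ln(0.2469) = -17.9539/-1.39877 = 12.835.
So 13 more iterations are needed.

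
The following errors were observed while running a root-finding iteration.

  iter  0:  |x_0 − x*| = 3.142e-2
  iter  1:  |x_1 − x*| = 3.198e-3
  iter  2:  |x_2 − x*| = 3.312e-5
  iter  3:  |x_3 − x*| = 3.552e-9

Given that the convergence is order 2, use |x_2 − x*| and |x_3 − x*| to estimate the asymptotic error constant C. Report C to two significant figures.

C ≈ |x_3 − x*| / |x_2 − x*|^2
  = 3.552e-9 / (3.312e-5)^2
  = 3.552e-9 / 1.09693e-09 ≈ 3.2381

3.2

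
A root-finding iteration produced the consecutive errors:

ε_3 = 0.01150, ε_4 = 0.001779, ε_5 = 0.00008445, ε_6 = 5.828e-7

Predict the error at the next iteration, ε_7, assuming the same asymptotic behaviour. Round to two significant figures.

1.7e-10

First estimate the order: p ≈ ln(ε_6/ε_5) / ln(ε_5/ε_4) = ln(5.828e-7/0.00008445)/ln(0.00008445/0.001779) = ln(0.00690112)/ln(0.0474705) ≈ 1.6328.
Then ε_7 ≈ ε_6·(ε_6/ε_5)^p = 5.828e-7·(0.00690112)^1.6328 = 5.828e-7·0.000296066 ≈ 1.725e-10.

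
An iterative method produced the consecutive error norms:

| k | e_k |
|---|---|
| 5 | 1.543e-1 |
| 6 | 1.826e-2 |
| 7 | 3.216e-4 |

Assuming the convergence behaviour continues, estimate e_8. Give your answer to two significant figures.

1.5e-7

First estimate the order: p ≈ ln(e_7/e_6) / ln(e_6/e_5) = ln(3.216e-4/1.826e-2)/ln(1.826e-2/1.543e-1) = ln(0.0176123)/ln(0.118341) ≈ 1.8926.
Then e_8 ≈ e_7·(e_7/e_6)^p = 3.216e-4·(0.0176123)^1.8926 = 3.216e-4·0.000478665 ≈ 1.539e-07.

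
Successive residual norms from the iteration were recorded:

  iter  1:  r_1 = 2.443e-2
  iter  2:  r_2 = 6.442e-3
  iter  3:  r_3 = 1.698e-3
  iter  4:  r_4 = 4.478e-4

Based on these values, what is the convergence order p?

Consecutive ratios: r_4/r_3 = 4.478e-4/1.698e-3 = 0.263722, r_3/r_2 = 1.698e-3/6.442e-3 = 0.263583.
p ≈ ln(0.263722)/ln(0.263583) = -1.3329/-1.3334 ≈ 1.00.
So the convergence is linear (order 1).

1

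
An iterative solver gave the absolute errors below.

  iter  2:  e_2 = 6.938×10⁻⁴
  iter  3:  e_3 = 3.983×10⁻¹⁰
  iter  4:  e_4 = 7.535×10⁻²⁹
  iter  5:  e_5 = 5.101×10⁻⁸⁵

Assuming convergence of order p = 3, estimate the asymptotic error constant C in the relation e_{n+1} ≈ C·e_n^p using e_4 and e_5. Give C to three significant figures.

C ≈ e_5 / e_4^3
  = 5.101×10⁻⁸⁵ / (7.535×10⁻²⁹)^3
  = 5.101×10⁻⁸⁵ / 4.27809e-85 ≈ 1.1924

1.19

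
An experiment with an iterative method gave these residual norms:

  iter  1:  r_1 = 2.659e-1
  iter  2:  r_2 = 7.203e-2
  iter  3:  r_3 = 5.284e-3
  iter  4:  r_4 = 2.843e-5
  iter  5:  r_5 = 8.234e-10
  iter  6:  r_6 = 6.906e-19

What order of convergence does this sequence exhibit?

Consecutive ratios: r_6/r_5 = 6.906e-19/8.234e-10 = 8.38718e-10, r_5/r_4 = 8.234e-10/2.843e-5 = 2.89624e-05.
p ≈ ln(8.38718e-10)/ln(2.89624e-05) = -20.8991/-10.4495 ≈ 2.00.
So the convergence is quadratic (order 2).

2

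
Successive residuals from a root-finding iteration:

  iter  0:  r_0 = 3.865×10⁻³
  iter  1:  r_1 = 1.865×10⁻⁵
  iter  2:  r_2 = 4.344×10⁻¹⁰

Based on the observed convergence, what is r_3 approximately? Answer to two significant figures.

2.4e-19

First estimate the order: p ≈ ln(r_2/r_1) / ln(r_1/r_0) = ln(4.344×10⁻¹⁰/1.865×10⁻⁵)/ln(1.865×10⁻⁵/3.865×10⁻³) = ln(2.32922e-05)/ln(0.00482536) ≈ 1.9999.
Then r_3 ≈ r_2·(r_2/r_1)^p = 4.344×10⁻¹⁰·(2.32922e-05)^1.9999 = 4.344×10⁻¹⁰·5.43106e-10 ≈ 2.359e-19.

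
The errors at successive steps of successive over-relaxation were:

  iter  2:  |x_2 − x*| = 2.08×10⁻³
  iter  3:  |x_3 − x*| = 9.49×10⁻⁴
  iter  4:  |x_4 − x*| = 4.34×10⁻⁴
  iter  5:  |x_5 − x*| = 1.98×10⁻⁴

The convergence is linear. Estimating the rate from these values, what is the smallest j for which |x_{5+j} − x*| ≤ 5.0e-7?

Rate ρ ≈ |x_5 − x*|/|x_4 − x*| = 1.98×10⁻⁴/4.34×10⁻⁴ = 0.4562.
After j more steps, |x_{5+j} − x*| ≈ 1.98×10⁻⁴·ρ^j; need ρ^j ≤ 5.0e-7/1.98×10⁻⁴ = 0.00252525.
j ≥ ln(0.00252525)/ln(0.4562) = -5.9814/-0.78482 = 7.621.
So 8 more iterations are needed.

8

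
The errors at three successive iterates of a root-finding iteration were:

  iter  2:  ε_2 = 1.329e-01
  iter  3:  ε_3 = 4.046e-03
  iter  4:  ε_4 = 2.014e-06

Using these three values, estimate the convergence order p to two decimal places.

p ≈ ln(ε_4/ε_3) / ln(ε_3/ε_2)
  = ln(2.014e-06/4.046e-03) / ln(4.046e-03/1.329e-01)
  = ln(0.000497776) / ln(0.0304439)
  = -7.60536 / -3.49187 ≈ 2.17802

2.18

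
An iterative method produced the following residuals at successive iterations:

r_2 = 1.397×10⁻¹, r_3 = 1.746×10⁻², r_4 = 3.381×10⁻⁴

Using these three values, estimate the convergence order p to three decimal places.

1.897

p ≈ ln(r_4/r_3) / ln(r_3/r_2)
  = ln(3.381×10⁻⁴/1.746×10⁻²) / ln(1.746×10⁻²/1.397×10⁻¹)
  = ln(0.0193643) / ln(0.124982)
  = -3.944324 / -2.079586 ≈ 1.896687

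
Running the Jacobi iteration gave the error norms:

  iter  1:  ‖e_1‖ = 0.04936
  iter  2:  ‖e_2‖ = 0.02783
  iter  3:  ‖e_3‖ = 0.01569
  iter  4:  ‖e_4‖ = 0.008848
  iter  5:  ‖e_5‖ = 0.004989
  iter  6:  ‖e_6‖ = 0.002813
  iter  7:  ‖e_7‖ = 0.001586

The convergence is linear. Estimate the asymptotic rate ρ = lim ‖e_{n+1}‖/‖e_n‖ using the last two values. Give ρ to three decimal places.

ρ ≈ ‖e_7‖/‖e_6‖ = 0.001586/0.002813 = 0.56381

0.564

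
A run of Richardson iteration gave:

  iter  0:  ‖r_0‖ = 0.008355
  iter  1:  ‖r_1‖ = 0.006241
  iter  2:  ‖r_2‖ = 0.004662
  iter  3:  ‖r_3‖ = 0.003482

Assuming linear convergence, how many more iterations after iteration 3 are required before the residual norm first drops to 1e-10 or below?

Rate ρ ≈ ‖r_3‖/‖r_2‖ = 0.003482/0.004662 = 0.7469.
After j more steps, ‖r_{3+j}‖ ≈ 0.003482·ρ^j; need ρ^j ≤ 1e-10/0.003482 = 2.87191e-08.
j ≥ ln(2.87191e-08)/ln(0.7469) = -17.3657/-0.29182 = 59.508.
So 60 more iterations are needed.

60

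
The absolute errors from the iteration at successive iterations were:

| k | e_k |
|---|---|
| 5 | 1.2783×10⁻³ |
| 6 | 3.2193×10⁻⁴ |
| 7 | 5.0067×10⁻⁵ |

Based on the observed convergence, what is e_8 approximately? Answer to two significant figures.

First estimate the order: p ≈ ln(e_7/e_6) / ln(e_6/e_5) = ln(5.0067×10⁻⁵/3.2193×10⁻⁴)/ln(3.2193×10⁻⁴/1.2783×10⁻³) = ln(0.155521)/ln(0.251842) ≈ 1.3496.
Then e_8 ≈ e_7·(e_7/e_6)^p = 5.0067×10⁻⁵·(0.155521)^1.3496 = 5.0067×10⁻⁵·0.0811407 ≈ 4.062e-06.

4.1e-6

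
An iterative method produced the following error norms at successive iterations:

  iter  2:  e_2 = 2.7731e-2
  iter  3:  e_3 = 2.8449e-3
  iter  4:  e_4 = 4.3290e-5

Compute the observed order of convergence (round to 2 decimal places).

p ≈ ln(e_4/e_3) / ln(e_3/e_2)
  = ln(4.3290e-5/2.8449e-3) / ln(2.8449e-3/2.7731e-2)
  = ln(0.0152167) / ln(0.102589)
  = -4.18536 / -2.27702 ≈ 1.83809

1.84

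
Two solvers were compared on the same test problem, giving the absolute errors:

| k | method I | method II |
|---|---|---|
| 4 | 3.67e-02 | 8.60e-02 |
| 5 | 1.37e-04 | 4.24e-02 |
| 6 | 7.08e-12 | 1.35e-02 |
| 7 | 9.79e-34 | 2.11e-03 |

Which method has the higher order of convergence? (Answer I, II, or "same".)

I

Method I: p ≈ ln(9.79e-34/7.08e-12)/ln(7.08e-12/1.37e-04) ≈ 3.00.
Method II: p ≈ ln(2.11e-03/1.35e-02)/ln(1.35e-02/4.24e-02) ≈ 1.62.
Method I has the higher order (≈3.0 vs ≈1.6).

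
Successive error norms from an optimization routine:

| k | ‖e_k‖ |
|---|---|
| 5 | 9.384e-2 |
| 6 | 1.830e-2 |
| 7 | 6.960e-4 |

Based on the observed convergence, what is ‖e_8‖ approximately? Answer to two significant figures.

1.0e-6

First estimate the order: p ≈ ln(‖e_7‖/‖e_6‖) / ln(‖e_6‖/‖e_5‖) = ln(6.960e-4/1.830e-2)/ln(1.830e-2/9.384e-2) = ln(0.0380328)/ln(0.195013) ≈ 2.0000.
Then ‖e_8‖ ≈ ‖e_7‖·(‖e_7‖/‖e_6‖)^p = 6.960e-4·(0.0380328)^2.0000 = 6.960e-4·0.00144649 ≈ 1.007e-06.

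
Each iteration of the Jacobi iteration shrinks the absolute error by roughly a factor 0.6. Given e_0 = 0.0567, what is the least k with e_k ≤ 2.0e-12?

48

After k steps, e_k ≈ 0.0567·0.6^k.
Need 0.6^k ≤ 2.0e-12/0.0567 = 3.52734e-11.
k ≥ ln(3.52734e-11)/ln(0.6) = -24.0679/-0.51083 = 47.115.
Smallest integer k = 48.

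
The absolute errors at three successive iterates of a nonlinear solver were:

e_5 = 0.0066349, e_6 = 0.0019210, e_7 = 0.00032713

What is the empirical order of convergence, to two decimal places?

p ≈ ln(e_7/e_6) / ln(e_6/e_5)
  = ln(0.00032713/0.0019210) / ln(0.0019210/0.0066349)
  = ln(0.170292) / ln(0.28953)
  = -1.77024 / -1.23950 ≈ 1.42819

1.43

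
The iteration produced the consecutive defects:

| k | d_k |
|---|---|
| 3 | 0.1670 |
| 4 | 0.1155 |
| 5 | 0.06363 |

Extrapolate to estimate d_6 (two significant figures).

2.4e-2

First estimate the order: p ≈ ln(d_5/d_4) / ln(d_4/d_3) = ln(0.06363/0.1155)/ln(0.1155/0.1670) = ln(0.550909)/ln(0.691617) ≈ 1.6169.
Then d_6 ≈ d_5·(d_5/d_4)^p = 0.06363·(0.550909)^1.6169 = 0.06363·0.381375 ≈ 0.02427.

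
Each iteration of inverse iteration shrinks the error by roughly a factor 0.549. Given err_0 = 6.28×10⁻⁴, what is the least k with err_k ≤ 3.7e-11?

After k steps, err_k ≈ 6.28×10⁻⁴·0.549^k.
Need 0.549^k ≤ 3.7e-11/6.28×10⁻⁴ = 5.89172e-08.
k ≥ ln(5.89172e-08)/ln(0.549) = -16.6471/-0.59966 = 27.761.
Smallest integer k = 28.

28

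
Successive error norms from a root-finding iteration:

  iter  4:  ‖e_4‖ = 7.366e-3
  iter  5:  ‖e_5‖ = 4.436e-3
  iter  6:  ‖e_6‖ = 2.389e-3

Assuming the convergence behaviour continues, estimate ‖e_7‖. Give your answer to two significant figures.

First estimate the order: p ≈ ln(‖e_6‖/‖e_5‖) / ln(‖e_5‖/‖e_4‖) = ln(2.389e-3/4.436e-3)/ln(4.436e-3/7.366e-3) = ln(0.538548)/ln(0.602226) ≈ 1.2204.
Then ‖e_7‖ ≈ ‖e_6‖·(‖e_6‖/‖e_5‖)^p = 2.389e-3·(0.538548)^1.2204 = 2.389e-3·0.469879 ≈ 0.001123.

1.1e-3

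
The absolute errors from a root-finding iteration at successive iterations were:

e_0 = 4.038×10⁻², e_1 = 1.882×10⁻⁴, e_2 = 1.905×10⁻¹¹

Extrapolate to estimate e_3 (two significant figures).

First estimate the order: p ≈ ln(e_2/e_1) / ln(e_1/e_0) = ln(1.905×10⁻¹¹/1.882×10⁻⁴)/ln(1.882×10⁻⁴/4.038×10⁻²) = ln(1.01222e-07)/ln(0.00466072) ≈ 3.0000.
Then e_3 ≈ e_2·(e_2/e_1)^p = 1.905×10⁻¹¹·(1.01222e-07)^3.0000 = 1.905×10⁻¹¹·1.03711e-21 ≈ 1.976e-32.

2.0e-32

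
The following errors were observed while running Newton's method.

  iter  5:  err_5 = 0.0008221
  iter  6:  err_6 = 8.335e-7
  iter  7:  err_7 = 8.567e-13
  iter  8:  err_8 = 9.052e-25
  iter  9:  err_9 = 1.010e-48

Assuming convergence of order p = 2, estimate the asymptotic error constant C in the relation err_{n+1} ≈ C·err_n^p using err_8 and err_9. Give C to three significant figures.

C ≈ err_9 / err_8^2
  = 1.010e-48 / (9.052e-25)^2
  = 1.010e-48 / 8.19387e-49 ≈ 1.2326

1.23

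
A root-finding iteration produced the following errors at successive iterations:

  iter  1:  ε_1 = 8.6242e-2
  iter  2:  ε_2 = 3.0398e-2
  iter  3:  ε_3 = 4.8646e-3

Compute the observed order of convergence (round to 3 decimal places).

p ≈ ln(ε_3/ε_2) / ln(ε_2/ε_1)
  = ln(4.8646e-3/3.0398e-2) / ln(3.0398e-2/8.6242e-2)
  = ln(0.16003) / ln(0.352473)
  = -1.832394 / -1.042781 ≈ 1.757218

1.757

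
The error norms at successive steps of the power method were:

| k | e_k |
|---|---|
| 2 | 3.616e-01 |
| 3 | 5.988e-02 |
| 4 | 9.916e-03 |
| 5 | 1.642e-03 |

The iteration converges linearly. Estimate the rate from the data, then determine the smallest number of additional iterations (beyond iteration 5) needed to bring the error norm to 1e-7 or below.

Rate ρ ≈ e_5/e_4 = 1.642e-03/9.916e-03 = 0.1656.
After j more steps, e_{5+j} ≈ 1.642e-03·ρ^j; need ρ^j ≤ 1e-7/1.642e-03 = 6.09013e-05.
j ≥ ln(6.09013e-05)/ln(0.1656) = -9.7063/-1.79818 = 5.398.
So 6 more iterations are needed.

6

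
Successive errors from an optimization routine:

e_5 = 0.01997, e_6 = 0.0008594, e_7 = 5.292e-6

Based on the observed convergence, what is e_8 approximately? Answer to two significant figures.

1.4e-9

First estimate the order: p ≈ ln(e_7/e_6) / ln(e_6/e_5) = ln(5.292e-6/0.0008594)/ln(0.0008594/0.01997) = ln(0.00615778)/ln(0.0430346) ≈ 1.6181.
Then e_8 ≈ e_7·(e_7/e_6)^p = 5.292e-6·(0.00615778)^1.6181 = 5.292e-6·0.000264891 ≈ 1.402e-09.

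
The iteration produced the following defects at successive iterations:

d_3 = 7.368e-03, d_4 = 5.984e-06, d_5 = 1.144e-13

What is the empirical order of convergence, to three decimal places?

p ≈ ln(d_5/d_4) / ln(d_4/d_3)
  = ln(1.144e-13/5.984e-06) / ln(5.984e-06/7.368e-03)
  = ln(1.91176e-08) / ln(0.000812161)
  = -17.772656 / -7.115812 ≈ 2.497629

2.498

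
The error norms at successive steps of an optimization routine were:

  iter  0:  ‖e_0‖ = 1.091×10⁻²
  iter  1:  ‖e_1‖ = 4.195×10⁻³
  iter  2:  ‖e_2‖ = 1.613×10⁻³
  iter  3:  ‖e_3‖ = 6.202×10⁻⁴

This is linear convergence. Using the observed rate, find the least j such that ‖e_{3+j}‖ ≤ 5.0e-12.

Rate ρ ≈ ‖e_3‖/‖e_2‖ = 6.202×10⁻⁴/1.613×10⁻³ = 0.3845.
After j more steps, ‖e_{3+j}‖ ≈ 6.202×10⁻⁴·ρ^j; need ρ^j ≤ 5.0e-12/6.202×10⁻⁴ = 8.06192e-09.
j ≥ ln(8.06192e-09)/ln(0.3845) = -18.6361/-0.95581 = 19.498.
So 20 more iterations are needed.

20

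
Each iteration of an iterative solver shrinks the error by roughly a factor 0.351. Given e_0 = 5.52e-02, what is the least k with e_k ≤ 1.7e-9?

After k steps, e_k ≈ 5.52e-02·0.351^k.
Need 0.351^k ≤ 1.7e-9/5.52e-02 = 3.07971e-08.
k ≥ ln(3.07971e-08)/ln(0.351) = -17.2958/-1.04697 = 16.520.
Smallest integer k = 17.

17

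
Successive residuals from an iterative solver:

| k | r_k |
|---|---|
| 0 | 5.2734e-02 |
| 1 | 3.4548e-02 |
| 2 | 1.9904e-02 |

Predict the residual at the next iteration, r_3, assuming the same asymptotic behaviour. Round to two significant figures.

9.7e-3

First estimate the order: p ≈ ln(r_2/r_1) / ln(r_1/r_0) = ln(1.9904e-02/3.4548e-02)/ln(3.4548e-02/5.2734e-02) = ln(0.576126)/ln(0.655137) ≈ 1.3039.
Then r_3 ≈ r_2·(r_2/r_1)^p = 1.9904e-02·(0.576126)^1.3039 = 1.9904e-02·0.487235 ≈ 0.009698.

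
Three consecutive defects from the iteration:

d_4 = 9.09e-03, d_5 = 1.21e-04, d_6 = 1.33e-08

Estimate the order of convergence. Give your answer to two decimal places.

2.11

p ≈ ln(d_6/d_5) / ln(d_5/d_4)
  = ln(1.33e-08/1.21e-04) / ln(1.21e-04/9.09e-03)
  = ln(0.000109917) / ln(0.0133113)
  = -9.11579 / -4.31914 ≈ 2.11056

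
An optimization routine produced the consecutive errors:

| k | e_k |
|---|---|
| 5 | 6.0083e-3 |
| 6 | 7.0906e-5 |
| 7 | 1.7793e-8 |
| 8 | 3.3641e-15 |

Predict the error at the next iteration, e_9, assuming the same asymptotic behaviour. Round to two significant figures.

9.4e-28

First estimate the order: p ≈ ln(e_8/e_7) / ln(e_7/e_6) = ln(3.3641e-15/1.7793e-8)/ln(1.7793e-8/7.0906e-5) = ln(1.89069e-07)/ln(0.000250938) ≈ 1.8674.
Then e_9 ≈ e_8·(e_8/e_7)^p = 3.3641e-15·(1.89069e-07)^1.8674 = 3.3641e-15·2.78459e-13 ≈ 9.368e-28.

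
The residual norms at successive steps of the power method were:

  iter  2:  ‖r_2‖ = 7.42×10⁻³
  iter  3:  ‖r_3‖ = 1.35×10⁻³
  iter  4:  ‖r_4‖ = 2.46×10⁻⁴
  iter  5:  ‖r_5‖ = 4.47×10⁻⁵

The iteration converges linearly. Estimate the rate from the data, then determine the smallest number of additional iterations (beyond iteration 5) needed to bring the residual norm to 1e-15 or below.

Rate ρ ≈ ‖r_5‖/‖r_4‖ = 4.47×10⁻⁵/2.46×10⁻⁴ = 0.1817.
After j more steps, ‖r_{5+j}‖ ≈ 4.47×10⁻⁵·ρ^j; need ρ^j ≤ 1e-15/4.47×10⁻⁵ = 2.23714e-11.
j ≥ ln(2.23714e-11)/ln(0.1817) = -24.5232/-1.70540 = 14.380.
So 15 more iterations are needed.

15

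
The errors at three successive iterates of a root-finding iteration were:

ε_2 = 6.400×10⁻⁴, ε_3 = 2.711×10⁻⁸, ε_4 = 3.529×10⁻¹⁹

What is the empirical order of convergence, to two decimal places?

p ≈ ln(ε_4/ε_3) / ln(ε_3/ε_2)
  = ln(3.529×10⁻¹⁹/2.711×10⁻⁸) / ln(2.711×10⁻⁸/6.400×10⁻⁴)
  = ln(1.30173e-11) / ln(4.23594e-05)
  = -25.06474 / -10.06932 ≈ 2.48922

2.49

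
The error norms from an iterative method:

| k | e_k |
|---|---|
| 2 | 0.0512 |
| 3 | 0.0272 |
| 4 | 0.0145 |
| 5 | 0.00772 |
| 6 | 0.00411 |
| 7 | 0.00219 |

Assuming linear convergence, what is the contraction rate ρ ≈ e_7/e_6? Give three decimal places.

0.533

ρ ≈ e_7/e_6 = 0.00219/0.00411 = 0.53285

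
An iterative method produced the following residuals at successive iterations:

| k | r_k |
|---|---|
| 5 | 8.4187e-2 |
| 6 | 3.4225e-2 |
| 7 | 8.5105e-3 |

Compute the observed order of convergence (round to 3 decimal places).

1.546

p ≈ ln(r_7/r_6) / ln(r_6/r_5)
  = ln(8.5105e-3/3.4225e-2) / ln(3.4225e-2/8.4187e-2)
  = ln(0.248663) / ln(0.406535)
  = -1.391657 / -0.900085 ≈ 1.546140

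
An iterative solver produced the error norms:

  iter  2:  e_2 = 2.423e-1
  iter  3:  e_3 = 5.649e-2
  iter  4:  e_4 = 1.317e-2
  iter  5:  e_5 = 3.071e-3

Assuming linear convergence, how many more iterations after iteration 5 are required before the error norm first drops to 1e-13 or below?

Rate ρ ≈ e_5/e_4 = 3.071e-3/1.317e-2 = 0.2332.
After j more steps, e_{5+j} ≈ 3.071e-3·ρ^j; need ρ^j ≤ 1e-13/3.071e-3 = 3.25627e-11.
j ≥ ln(3.25627e-11)/ln(0.2332) = -24.1479/-1.45586 = 16.587.
So 17 more iterations are needed.

17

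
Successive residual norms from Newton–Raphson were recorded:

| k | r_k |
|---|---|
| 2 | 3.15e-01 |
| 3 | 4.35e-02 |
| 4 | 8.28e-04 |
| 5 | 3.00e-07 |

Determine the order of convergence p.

2

Consecutive ratios: r_5/r_4 = 3.00e-07/8.28e-04 = 0.000362319, r_4/r_3 = 8.28e-04/4.35e-02 = 0.0190345.
p ≈ ln(0.000362319)/ln(0.0190345) = -7.9230/-3.9615 ≈ 2.00.
So the convergence is quadratic (order 2).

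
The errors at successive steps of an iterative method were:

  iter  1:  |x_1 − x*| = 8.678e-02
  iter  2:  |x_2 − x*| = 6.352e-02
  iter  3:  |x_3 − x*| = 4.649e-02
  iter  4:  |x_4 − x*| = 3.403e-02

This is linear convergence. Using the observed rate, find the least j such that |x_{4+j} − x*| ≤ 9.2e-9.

Rate ρ ≈ |x_4 − x*|/|x_3 − x*| = 3.403e-02/4.649e-02 = 0.7320.
After j more steps, |x_{4+j} − x*| ≈ 3.403e-02·ρ^j; need ρ^j ≤ 9.2e-9/3.403e-02 = 2.7035e-07.
j ≥ ln(2.7035e-07)/ln(0.7320) = -15.1235/-0.31197 = 48.477.
So 49 more iterations are needed.

49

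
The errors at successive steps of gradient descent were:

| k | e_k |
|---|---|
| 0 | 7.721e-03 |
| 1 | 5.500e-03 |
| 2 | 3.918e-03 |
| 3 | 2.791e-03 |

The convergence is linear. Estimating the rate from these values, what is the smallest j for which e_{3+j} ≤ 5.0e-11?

53

Rate ρ ≈ e_3/e_2 = 2.791e-03/3.918e-03 = 0.7124.
After j more steps, e_{3+j} ≈ 2.791e-03·ρ^j; need ρ^j ≤ 5.0e-11/2.791e-03 = 1.79147e-08.
j ≥ ln(1.79147e-08)/ln(0.7124) = -17.8376/-0.33912 = 52.600.
So 53 more iterations are needed.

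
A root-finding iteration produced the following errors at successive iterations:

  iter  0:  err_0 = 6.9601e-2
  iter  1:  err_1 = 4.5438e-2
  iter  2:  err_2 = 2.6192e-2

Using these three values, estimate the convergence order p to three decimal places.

1.292

p ≈ ln(err_2/err_1) / ln(err_1/err_0)
  = ln(2.6192e-2/4.5438e-2) / ln(4.5438e-2/6.9601e-2)
  = ln(0.576434) / ln(0.652835)
  = -0.550894 / -0.426431 ≈ 1.291871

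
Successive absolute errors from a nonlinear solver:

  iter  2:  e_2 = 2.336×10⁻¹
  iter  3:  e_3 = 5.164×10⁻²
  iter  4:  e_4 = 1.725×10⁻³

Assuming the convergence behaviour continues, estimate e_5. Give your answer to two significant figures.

First estimate the order: p ≈ ln(e_4/e_3) / ln(e_3/e_2) = ln(1.725×10⁻³/5.164×10⁻²)/ln(5.164×10⁻²/2.336×10⁻¹) = ln(0.0334043)/ln(0.221062) ≈ 2.2521.
Then e_5 ≈ e_4·(e_4/e_3)^p = 1.725×10⁻³·(0.0334043)^2.2521 = 1.725×10⁻³·0.000473648 ≈ 8.17e-07.

8.2e-7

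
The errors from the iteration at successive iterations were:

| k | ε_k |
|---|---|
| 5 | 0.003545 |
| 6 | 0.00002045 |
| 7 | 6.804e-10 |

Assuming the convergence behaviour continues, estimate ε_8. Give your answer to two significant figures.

First estimate the order: p ≈ ln(ε_7/ε_6) / ln(ε_6/ε_5) = ln(6.804e-10/0.00002045)/ln(0.00002045/0.003545) = ln(3.32714e-05)/ln(0.00576869) ≈ 2.0000.
Then ε_8 ≈ ε_7·(ε_7/ε_6)^p = 6.804e-10·(3.32714e-05)^2.0000 = 6.804e-10·1.10699e-09 ≈ 7.532e-19.

7.5e-19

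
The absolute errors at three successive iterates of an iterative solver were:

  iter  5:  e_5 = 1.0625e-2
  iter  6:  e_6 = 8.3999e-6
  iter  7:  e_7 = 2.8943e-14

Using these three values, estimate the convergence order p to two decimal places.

p ≈ ln(e_7/e_6) / ln(e_6/e_5)
  = ln(2.8943e-14/8.3999e-6) / ln(8.3999e-6/1.0625e-2)
  = ln(3.44564e-09) / ln(0.000790579)
  = -19.48616 / -7.14274 ≈ 2.72811

2.73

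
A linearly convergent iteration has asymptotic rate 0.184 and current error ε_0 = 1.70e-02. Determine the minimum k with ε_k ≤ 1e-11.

13

After k steps, ε_k ≈ 1.70e-02·0.184^k.
Need 0.184^k ≤ 1e-11/1.70e-02 = 5.88235e-10.
k ≥ ln(5.88235e-10)/ln(0.184) = -21.2539/-1.69282 = 12.555.
Smallest integer k = 13.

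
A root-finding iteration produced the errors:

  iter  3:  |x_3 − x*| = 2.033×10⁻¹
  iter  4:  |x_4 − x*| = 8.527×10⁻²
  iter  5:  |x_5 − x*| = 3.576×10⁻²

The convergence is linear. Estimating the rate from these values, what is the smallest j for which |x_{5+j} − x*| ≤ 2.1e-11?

25

Rate ρ ≈ |x_5 − x*|/|x_4 − x*| = 3.576×10⁻²/8.527×10⁻² = 0.4194.
After j more steps, |x_{5+j} − x*| ≈ 3.576×10⁻²·ρ^j; need ρ^j ≤ 2.1e-11/3.576×10⁻² = 5.87248e-10.
j ≥ ln(5.87248e-10)/ln(0.4194) = -21.2556/-0.86893 = 24.462.
So 25 more iterations are needed.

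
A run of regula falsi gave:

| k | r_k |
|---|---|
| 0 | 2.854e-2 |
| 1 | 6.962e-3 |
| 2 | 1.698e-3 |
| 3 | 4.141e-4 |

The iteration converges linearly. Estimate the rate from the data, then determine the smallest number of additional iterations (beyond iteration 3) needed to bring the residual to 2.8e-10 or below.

11

Rate ρ ≈ r_3/r_2 = 4.141e-4/1.698e-3 = 0.2439.
After j more steps, r_{3+j} ≈ 4.141e-4·ρ^j; need ρ^j ≤ 2.8e-10/4.141e-4 = 6.76165e-07.
j ≥ ln(6.76165e-07)/ln(0.2439) = -14.2068/-1.41100 = 10.069.
So 11 more iterations are needed.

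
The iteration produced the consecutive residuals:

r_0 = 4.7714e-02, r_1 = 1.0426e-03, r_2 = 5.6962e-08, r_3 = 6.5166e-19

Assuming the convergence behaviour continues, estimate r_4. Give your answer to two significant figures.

5.3e-47

First estimate the order: p ≈ ln(r_3/r_2) / ln(r_2/r_1) = ln(6.5166e-19/5.6962e-08)/ln(5.6962e-08/1.0426e-03) = ln(1.14403e-11)/ln(5.46346e-05) ≈ 2.5669.
Then r_4 ≈ r_3·(r_3/r_2)^p = 6.5166e-19·(1.14403e-11)^2.5669 = 6.5166e-19·8.20546e-29 ≈ 5.347e-47.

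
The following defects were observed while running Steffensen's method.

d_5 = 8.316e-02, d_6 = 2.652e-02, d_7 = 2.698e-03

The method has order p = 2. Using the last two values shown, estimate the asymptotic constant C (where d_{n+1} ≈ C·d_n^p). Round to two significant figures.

3.8

C ≈ d_7 / d_6^2
  = 2.698e-03 / (2.652e-02)^2
  = 2.698e-03 / 0.00070331 ≈ 3.8361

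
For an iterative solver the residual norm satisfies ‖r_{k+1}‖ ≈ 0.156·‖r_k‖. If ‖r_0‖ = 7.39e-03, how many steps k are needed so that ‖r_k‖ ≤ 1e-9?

9

After k steps, ‖r_k‖ ≈ 7.39e-03·0.156^k.
Need 0.156^k ≤ 1e-9/7.39e-03 = 1.35318e-07.
k ≥ ln(1.35318e-07)/ln(0.156) = -15.8156/-1.85790 = 8.513.
Smallest integer k = 9.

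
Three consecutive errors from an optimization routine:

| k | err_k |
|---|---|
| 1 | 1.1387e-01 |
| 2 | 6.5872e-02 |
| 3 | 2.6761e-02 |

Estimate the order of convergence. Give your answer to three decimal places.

1.646

p ≈ ln(err_3/err_2) / ln(err_2/err_1)
  = ln(2.6761e-02/6.5872e-02) / ln(6.5872e-02/1.1387e-01)
  = ln(0.406258) / ln(0.578484)
  = -0.900767 / -0.547344 ≈ 1.645705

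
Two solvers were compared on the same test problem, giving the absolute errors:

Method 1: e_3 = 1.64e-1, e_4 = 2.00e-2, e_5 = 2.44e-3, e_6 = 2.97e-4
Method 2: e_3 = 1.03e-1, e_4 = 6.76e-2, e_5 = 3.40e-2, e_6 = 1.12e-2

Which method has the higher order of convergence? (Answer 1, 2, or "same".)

Method 1: p ≈ ln(2.97e-4/2.44e-3)/ln(2.44e-3/2.00e-2) ≈ 1.00.
Method 2: p ≈ ln(1.12e-2/3.40e-2)/ln(3.40e-2/6.76e-2) ≈ 1.62.
Method 2 has the higher order (≈1.6 vs ≈1.0).

2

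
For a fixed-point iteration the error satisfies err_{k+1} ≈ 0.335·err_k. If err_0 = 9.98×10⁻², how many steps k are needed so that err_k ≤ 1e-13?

After k steps, err_k ≈ 9.98×10⁻²·0.335^k.
Need 0.335^k ≤ 1e-13/9.98×10⁻² = 1.002e-12.
k ≥ ln(1.002e-12)/ln(0.335) = -27.6290/-1.09362 = 25.264.
Smallest integer k = 26.

26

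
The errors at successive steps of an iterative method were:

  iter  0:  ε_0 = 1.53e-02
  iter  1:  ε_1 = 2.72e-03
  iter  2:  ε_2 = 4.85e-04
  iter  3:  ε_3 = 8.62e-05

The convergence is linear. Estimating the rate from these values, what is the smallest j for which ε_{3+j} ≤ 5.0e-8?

Rate ρ ≈ ε_3/ε_2 = 8.62e-05/4.85e-04 = 0.1777.
After j more steps, ε_{3+j} ≈ 8.62e-05·ρ^j; need ρ^j ≤ 5.0e-8/8.62e-05 = 0.000580046.
j ≥ ln(0.000580046)/ln(0.1777) = -7.4524/-1.72766 = 4.314.
So 5 more iterations are needed.

5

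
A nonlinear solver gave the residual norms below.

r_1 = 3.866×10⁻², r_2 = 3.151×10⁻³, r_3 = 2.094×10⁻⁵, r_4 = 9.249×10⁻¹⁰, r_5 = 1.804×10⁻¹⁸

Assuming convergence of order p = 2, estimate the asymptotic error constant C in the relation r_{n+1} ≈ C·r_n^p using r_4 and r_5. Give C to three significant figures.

2.11

C ≈ r_5 / r_4^2
  = 1.804×10⁻¹⁸ / (9.249×10⁻¹⁰)^2
  = 1.804×10⁻¹⁸ / 8.5544e-19 ≈ 2.1089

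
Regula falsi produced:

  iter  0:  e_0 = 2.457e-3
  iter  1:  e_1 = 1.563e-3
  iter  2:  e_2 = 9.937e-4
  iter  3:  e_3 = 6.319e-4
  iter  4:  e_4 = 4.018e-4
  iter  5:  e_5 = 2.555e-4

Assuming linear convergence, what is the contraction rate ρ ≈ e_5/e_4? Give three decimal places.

0.636

ρ ≈ e_5/e_4 = 2.555e-4/4.018e-4 = 0.63589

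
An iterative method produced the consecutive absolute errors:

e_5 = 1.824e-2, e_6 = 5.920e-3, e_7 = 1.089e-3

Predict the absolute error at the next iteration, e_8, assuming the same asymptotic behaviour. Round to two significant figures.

First estimate the order: p ≈ ln(e_7/e_6) / ln(e_6/e_5) = ln(1.089e-3/5.920e-3)/ln(5.920e-3/1.824e-2) = ln(0.183953)/ln(0.324561) ≈ 1.5046.
Then e_8 ≈ e_7·(e_7/e_6)^p = 1.089e-3·(0.183953)^1.5046 = 1.089e-3·0.0782849 ≈ 8.525e-05.

8.5e-5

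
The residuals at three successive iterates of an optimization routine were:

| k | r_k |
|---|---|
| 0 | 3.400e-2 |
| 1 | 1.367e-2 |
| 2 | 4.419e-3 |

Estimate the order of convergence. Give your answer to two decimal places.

p ≈ ln(r_2/r_1) / ln(r_1/r_0)
  = ln(4.419e-3/1.367e-2) / ln(1.367e-2/3.400e-2)
  = ln(0.323263) / ln(0.402059)
  = -1.12929 / -0.91116 ≈ 1.23940

1.24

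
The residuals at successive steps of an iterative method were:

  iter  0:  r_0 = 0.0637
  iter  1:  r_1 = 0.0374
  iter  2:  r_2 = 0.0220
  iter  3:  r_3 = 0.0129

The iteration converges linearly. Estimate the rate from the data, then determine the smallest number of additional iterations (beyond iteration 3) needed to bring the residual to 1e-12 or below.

Rate ρ ≈ r_3/r_2 = 0.0129/0.0220 = 0.5864.
After j more steps, r_{3+j} ≈ 0.0129·ρ^j; need ρ^j ≤ 1e-12/0.0129 = 7.75194e-11.
j ≥ ln(7.75194e-11)/ln(0.5864) = -23.2805/-0.53375 = 43.617.
So 44 more iterations are needed.

44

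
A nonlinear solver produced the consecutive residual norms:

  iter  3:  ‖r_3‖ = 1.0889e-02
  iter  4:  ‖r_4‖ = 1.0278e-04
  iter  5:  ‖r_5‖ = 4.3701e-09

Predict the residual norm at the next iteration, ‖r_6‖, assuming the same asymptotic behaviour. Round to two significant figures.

1.6e-18

First estimate the order: p ≈ ln(‖r_5‖/‖r_4‖) / ln(‖r_4‖/‖r_3‖) = ln(4.3701e-09/1.0278e-04)/ln(1.0278e-04/1.0889e-02) = ln(4.2519e-05)/ln(0.00943888) ≈ 2.1586.
Then ‖r_6‖ ≈ ‖r_5‖·(‖r_5‖/‖r_4‖)^p = 4.3701e-09·(4.2519e-05)^2.1586 = 4.3701e-09·3.66319e-10 ≈ 1.601e-18.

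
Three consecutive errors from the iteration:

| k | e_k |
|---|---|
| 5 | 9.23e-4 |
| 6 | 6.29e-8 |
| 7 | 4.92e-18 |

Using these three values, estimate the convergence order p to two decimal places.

2.43

p ≈ ln(e_7/e_6) / ln(e_6/e_5)
  = ln(4.92e-18/6.29e-8) / ln(6.29e-8/9.23e-4)
  = ln(7.82194e-11) / ln(6.81473e-05)
  = -23.27150 / -9.59384 ≈ 2.42567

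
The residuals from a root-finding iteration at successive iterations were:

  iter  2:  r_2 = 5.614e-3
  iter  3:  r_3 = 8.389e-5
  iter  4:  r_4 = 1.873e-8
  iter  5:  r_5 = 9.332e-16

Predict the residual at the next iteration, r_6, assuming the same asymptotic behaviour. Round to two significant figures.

First estimate the order: p ≈ ln(r_5/r_4) / ln(r_4/r_3) = ln(9.332e-16/1.873e-8)/ln(1.873e-8/8.389e-5) = ln(4.98238e-08)/ln(0.000223269) ≈ 2.0001.
Then r_6 ≈ r_5·(r_5/r_4)^p = 9.332e-16·(4.98238e-08)^2.0001 = 9.332e-16·2.47824e-15 ≈ 2.313e-30.

2.3e-30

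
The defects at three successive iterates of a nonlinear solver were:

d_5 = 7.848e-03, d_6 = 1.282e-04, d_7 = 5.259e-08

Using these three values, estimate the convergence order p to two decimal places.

1.90

p ≈ ln(d_7/d_6) / ln(d_6/d_5)
  = ln(5.259e-08/1.282e-04) / ln(1.282e-04/7.848e-03)
  = ln(0.000410218) / ln(0.0163354)
  = -7.79882 / -4.11442 ≈ 1.89548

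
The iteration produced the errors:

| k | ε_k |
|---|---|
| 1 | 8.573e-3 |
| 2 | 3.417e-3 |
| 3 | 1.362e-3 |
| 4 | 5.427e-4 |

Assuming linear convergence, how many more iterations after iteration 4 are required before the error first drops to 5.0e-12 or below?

21

Rate ρ ≈ ε_4/ε_3 = 5.427e-4/1.362e-3 = 0.3985.
After j more steps, ε_{4+j} ≈ 5.427e-4·ρ^j; need ρ^j ≤ 5.0e-12/5.427e-4 = 9.21319e-09.
j ≥ ln(9.21319e-09)/ln(0.3985) = -18.5026/-0.92005 = 20.110.
So 21 more iterations are needed.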